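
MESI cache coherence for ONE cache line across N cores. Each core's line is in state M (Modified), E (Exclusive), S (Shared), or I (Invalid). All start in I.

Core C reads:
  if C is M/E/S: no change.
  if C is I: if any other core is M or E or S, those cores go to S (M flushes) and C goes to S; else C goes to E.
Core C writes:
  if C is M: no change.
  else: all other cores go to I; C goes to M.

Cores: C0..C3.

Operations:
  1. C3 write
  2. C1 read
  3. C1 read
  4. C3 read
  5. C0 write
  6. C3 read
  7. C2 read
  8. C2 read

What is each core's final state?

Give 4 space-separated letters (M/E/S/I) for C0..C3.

Op 1: C3 write [C3 write: invalidate none -> C3=M] -> [I,I,I,M]
Op 2: C1 read [C1 read from I: others=['C3=M'] -> C1=S, others downsized to S] -> [I,S,I,S]
Op 3: C1 read [C1 read: already in S, no change] -> [I,S,I,S]
Op 4: C3 read [C3 read: already in S, no change] -> [I,S,I,S]
Op 5: C0 write [C0 write: invalidate ['C1=S', 'C3=S'] -> C0=M] -> [M,I,I,I]
Op 6: C3 read [C3 read from I: others=['C0=M'] -> C3=S, others downsized to S] -> [S,I,I,S]
Op 7: C2 read [C2 read from I: others=['C0=S', 'C3=S'] -> C2=S, others downsized to S] -> [S,I,S,S]
Op 8: C2 read [C2 read: already in S, no change] -> [S,I,S,S]

Answer: S I S S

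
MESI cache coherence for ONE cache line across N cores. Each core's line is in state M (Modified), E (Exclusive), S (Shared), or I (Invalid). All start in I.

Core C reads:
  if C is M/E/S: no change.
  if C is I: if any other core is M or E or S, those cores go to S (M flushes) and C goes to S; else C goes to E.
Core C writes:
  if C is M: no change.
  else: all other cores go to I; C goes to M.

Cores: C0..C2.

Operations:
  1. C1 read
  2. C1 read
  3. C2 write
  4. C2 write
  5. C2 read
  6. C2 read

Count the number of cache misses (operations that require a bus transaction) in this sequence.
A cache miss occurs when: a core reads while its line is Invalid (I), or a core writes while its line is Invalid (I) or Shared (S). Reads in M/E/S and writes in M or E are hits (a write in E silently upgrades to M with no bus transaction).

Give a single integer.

Answer: 2

Derivation:
Op 1: C1 read [C1 read from I: no other sharers -> C1=E (exclusive)] -> [I,E,I] [MISS #1: read from I]
Op 2: C1 read [C1 read: already in E, no change] -> [I,E,I] [hit: read from E]
Op 3: C2 write [C2 write: invalidate ['C1=E'] -> C2=M] -> [I,I,M] [MISS #2: write from I]
Op 4: C2 write [C2 write: already M (modified), no change] -> [I,I,M] [hit: write from M]
Op 5: C2 read [C2 read: already in M, no change] -> [I,I,M] [hit: read from M]
Op 6: C2 read [C2 read: already in M, no change] -> [I,I,M] [hit: read from M]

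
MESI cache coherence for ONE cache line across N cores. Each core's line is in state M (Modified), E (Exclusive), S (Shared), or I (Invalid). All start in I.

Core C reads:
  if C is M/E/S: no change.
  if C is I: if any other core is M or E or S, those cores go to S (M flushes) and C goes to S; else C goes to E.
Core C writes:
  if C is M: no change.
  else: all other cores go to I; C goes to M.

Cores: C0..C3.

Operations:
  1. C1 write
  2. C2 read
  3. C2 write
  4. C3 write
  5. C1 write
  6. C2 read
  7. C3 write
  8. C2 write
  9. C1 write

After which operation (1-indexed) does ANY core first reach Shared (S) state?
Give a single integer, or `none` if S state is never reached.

Answer: 2

Derivation:
Op 1: C1 write [C1 write: invalidate none -> C1=M] -> [I,M,I,I]
Op 2: C2 read [C2 read from I: others=['C1=M'] -> C2=S, others downsized to S] -> [I,S,S,I]
  -> First S state at op 2; remaining ops need not be traced.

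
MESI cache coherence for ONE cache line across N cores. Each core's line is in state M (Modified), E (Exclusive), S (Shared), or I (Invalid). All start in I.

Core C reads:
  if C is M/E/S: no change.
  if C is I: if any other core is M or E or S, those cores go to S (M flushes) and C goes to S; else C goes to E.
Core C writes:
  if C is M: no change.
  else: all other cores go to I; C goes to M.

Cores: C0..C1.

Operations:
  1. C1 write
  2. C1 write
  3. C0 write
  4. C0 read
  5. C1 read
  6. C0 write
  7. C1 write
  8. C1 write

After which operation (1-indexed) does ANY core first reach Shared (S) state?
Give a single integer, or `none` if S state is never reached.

Answer: 5

Derivation:
Op 1: C1 write [C1 write: invalidate none -> C1=M] -> [I,M]
Op 2: C1 write [C1 write: already M (modified), no change] -> [I,M]
Op 3: C0 write [C0 write: invalidate ['C1=M'] -> C0=M] -> [M,I]
Op 4: C0 read [C0 read: already in M, no change] -> [M,I]
Op 5: C1 read [C1 read from I: others=['C0=M'] -> C1=S, others downsized to S] -> [S,S]
  -> First S state at op 5; remaining ops need not be traced.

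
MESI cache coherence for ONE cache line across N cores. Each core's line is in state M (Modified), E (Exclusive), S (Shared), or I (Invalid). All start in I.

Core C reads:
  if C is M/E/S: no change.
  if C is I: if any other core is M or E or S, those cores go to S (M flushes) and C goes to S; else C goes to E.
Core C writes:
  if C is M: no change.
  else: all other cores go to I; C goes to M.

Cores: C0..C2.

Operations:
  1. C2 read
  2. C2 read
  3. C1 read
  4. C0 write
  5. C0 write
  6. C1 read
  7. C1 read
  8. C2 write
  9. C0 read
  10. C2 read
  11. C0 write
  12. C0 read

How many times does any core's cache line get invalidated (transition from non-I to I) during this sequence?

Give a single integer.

Op 1: C2 read [C2 read from I: no other sharers -> C2=E (exclusive)] -> [I,I,E] (invalidations this op: 0; running total: 0)
Op 2: C2 read [C2 read: already in E, no change] -> [I,I,E] (invalidations this op: 0; running total: 0)
Op 3: C1 read [C1 read from I: others=['C2=E'] -> C1=S, others downsized to S] -> [I,S,S] (invalidations this op: 0; running total: 0)
Op 4: C0 write [C0 write: invalidate ['C1=S', 'C2=S'] -> C0=M] -> [M,I,I] (invalidations this op: 2; running total: 2)
Op 5: C0 write [C0 write: already M (modified), no change] -> [M,I,I] (invalidations this op: 0; running total: 2)
Op 6: C1 read [C1 read from I: others=['C0=M'] -> C1=S, others downsized to S] -> [S,S,I] (invalidations this op: 0; running total: 2)
Op 7: C1 read [C1 read: already in S, no change] -> [S,S,I] (invalidations this op: 0; running total: 2)
Op 8: C2 write [C2 write: invalidate ['C0=S', 'C1=S'] -> C2=M] -> [I,I,M] (invalidations this op: 2; running total: 4)
Op 9: C0 read [C0 read from I: others=['C2=M'] -> C0=S, others downsized to S] -> [S,I,S] (invalidations this op: 0; running total: 4)
Op 10: C2 read [C2 read: already in S, no change] -> [S,I,S] (invalidations this op: 0; running total: 4)
Op 11: C0 write [C0 write: invalidate ['C2=S'] -> C0=M] -> [M,I,I] (invalidations this op: 1; running total: 5)
Op 12: C0 read [C0 read: already in M, no change] -> [M,I,I] (invalidations this op: 0; running total: 5)

Answer: 5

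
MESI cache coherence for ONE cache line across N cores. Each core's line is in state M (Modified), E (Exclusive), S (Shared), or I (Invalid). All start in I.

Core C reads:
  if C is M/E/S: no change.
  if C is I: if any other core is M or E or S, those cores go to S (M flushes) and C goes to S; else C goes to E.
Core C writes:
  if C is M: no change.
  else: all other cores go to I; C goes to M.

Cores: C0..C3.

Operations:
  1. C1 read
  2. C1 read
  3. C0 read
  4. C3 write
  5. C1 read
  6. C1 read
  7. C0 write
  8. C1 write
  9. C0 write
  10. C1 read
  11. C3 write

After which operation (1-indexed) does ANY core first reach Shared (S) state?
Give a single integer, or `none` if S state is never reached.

Answer: 3

Derivation:
Op 1: C1 read [C1 read from I: no other sharers -> C1=E (exclusive)] -> [I,E,I,I]
Op 2: C1 read [C1 read: already in E, no change] -> [I,E,I,I]
Op 3: C0 read [C0 read from I: others=['C1=E'] -> C0=S, others downsized to S] -> [S,S,I,I]
  -> First S state at op 3; remaining ops need not be traced.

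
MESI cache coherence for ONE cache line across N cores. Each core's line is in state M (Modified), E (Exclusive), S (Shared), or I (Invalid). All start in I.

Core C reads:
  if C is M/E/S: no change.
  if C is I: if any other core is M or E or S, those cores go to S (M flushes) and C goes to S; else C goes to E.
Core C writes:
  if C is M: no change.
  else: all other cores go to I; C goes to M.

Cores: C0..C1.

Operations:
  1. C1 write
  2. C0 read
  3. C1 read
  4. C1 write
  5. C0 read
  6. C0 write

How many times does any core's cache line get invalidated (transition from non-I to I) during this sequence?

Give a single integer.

Answer: 2

Derivation:
Op 1: C1 write [C1 write: invalidate none -> C1=M] -> [I,M] (invalidations this op: 0; running total: 0)
Op 2: C0 read [C0 read from I: others=['C1=M'] -> C0=S, others downsized to S] -> [S,S] (invalidations this op: 0; running total: 0)
Op 3: C1 read [C1 read: already in S, no change] -> [S,S] (invalidations this op: 0; running total: 0)
Op 4: C1 write [C1 write: invalidate ['C0=S'] -> C1=M] -> [I,M] (invalidations this op: 1; running total: 1)
Op 5: C0 read [C0 read from I: others=['C1=M'] -> C0=S, others downsized to S] -> [S,S] (invalidations this op: 0; running total: 1)
Op 6: C0 write [C0 write: invalidate ['C1=S'] -> C0=M] -> [M,I] (invalidations this op: 1; running total: 2)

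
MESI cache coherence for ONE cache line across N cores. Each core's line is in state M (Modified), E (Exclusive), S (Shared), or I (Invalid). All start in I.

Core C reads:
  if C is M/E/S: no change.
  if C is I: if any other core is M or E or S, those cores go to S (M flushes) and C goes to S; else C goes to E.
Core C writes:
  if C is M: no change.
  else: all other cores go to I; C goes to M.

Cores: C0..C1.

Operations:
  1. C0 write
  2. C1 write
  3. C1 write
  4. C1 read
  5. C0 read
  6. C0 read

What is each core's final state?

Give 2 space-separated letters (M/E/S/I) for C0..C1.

Op 1: C0 write [C0 write: invalidate none -> C0=M] -> [M,I]
Op 2: C1 write [C1 write: invalidate ['C0=M'] -> C1=M] -> [I,M]
Op 3: C1 write [C1 write: already M (modified), no change] -> [I,M]
Op 4: C1 read [C1 read: already in M, no change] -> [I,M]
Op 5: C0 read [C0 read from I: others=['C1=M'] -> C0=S, others downsized to S] -> [S,S]
Op 6: C0 read [C0 read: already in S, no change] -> [S,S]

Answer: S S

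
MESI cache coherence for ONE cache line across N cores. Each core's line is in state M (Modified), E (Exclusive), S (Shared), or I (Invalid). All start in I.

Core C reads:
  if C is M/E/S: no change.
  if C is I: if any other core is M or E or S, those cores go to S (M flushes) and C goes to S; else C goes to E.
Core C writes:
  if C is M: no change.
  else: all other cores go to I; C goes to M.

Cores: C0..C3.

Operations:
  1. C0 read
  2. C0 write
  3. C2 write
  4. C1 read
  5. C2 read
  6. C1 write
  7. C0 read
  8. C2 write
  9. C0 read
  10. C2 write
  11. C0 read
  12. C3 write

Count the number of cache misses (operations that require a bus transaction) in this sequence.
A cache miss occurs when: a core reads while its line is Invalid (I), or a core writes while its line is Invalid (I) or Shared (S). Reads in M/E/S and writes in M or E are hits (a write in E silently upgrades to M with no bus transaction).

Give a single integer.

Answer: 10

Derivation:
Op 1: C0 read [C0 read from I: no other sharers -> C0=E (exclusive)] -> [E,I,I,I] [MISS #1: read from I]
Op 2: C0 write [C0 write: invalidate none -> C0=M] -> [M,I,I,I] [hit: write from E is a silent E->M upgrade, no bus transaction]
Op 3: C2 write [C2 write: invalidate ['C0=M'] -> C2=M] -> [I,I,M,I] [MISS #2: write from I]
Op 4: C1 read [C1 read from I: others=['C2=M'] -> C1=S, others downsized to S] -> [I,S,S,I] [MISS #3: read from I]
Op 5: C2 read [C2 read: already in S, no change] -> [I,S,S,I] [hit: read from S]
Op 6: C1 write [C1 write: invalidate ['C2=S'] -> C1=M] -> [I,M,I,I] [MISS #4: write from S]
Op 7: C0 read [C0 read from I: others=['C1=M'] -> C0=S, others downsized to S] -> [S,S,I,I] [MISS #5: read from I]
Op 8: C2 write [C2 write: invalidate ['C0=S', 'C1=S'] -> C2=M] -> [I,I,M,I] [MISS #6: write from I]
Op 9: C0 read [C0 read from I: others=['C2=M'] -> C0=S, others downsized to S] -> [S,I,S,I] [MISS #7: read from I]
Op 10: C2 write [C2 write: invalidate ['C0=S'] -> C2=M] -> [I,I,M,I] [MISS #8: write from S]
Op 11: C0 read [C0 read from I: others=['C2=M'] -> C0=S, others downsized to S] -> [S,I,S,I] [MISS #9: read from I]
Op 12: C3 write [C3 write: invalidate ['C0=S', 'C2=S'] -> C3=M] -> [I,I,I,M] [MISS #10: write from I]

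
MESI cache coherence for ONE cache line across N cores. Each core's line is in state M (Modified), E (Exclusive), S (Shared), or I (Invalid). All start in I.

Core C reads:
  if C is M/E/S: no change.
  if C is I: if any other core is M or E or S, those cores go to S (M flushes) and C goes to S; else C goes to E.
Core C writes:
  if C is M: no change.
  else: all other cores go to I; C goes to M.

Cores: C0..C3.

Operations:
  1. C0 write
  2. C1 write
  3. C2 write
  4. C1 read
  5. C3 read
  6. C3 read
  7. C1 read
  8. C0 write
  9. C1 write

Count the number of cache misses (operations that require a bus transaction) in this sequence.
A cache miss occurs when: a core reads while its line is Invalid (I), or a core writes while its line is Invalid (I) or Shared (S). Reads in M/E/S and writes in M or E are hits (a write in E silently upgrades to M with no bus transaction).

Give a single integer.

Answer: 7

Derivation:
Op 1: C0 write [C0 write: invalidate none -> C0=M] -> [M,I,I,I] [MISS #1: write from I]
Op 2: C1 write [C1 write: invalidate ['C0=M'] -> C1=M] -> [I,M,I,I] [MISS #2: write from I]
Op 3: C2 write [C2 write: invalidate ['C1=M'] -> C2=M] -> [I,I,M,I] [MISS #3: write from I]
Op 4: C1 read [C1 read from I: others=['C2=M'] -> C1=S, others downsized to S] -> [I,S,S,I] [MISS #4: read from I]
Op 5: C3 read [C3 read from I: others=['C1=S', 'C2=S'] -> C3=S, others downsized to S] -> [I,S,S,S] [MISS #5: read from I]
Op 6: C3 read [C3 read: already in S, no change] -> [I,S,S,S] [hit: read from S]
Op 7: C1 read [C1 read: already in S, no change] -> [I,S,S,S] [hit: read from S]
Op 8: C0 write [C0 write: invalidate ['C1=S', 'C2=S', 'C3=S'] -> C0=M] -> [M,I,I,I] [MISS #6: write from I]
Op 9: C1 write [C1 write: invalidate ['C0=M'] -> C1=M] -> [I,M,I,I] [MISS #7: write from I]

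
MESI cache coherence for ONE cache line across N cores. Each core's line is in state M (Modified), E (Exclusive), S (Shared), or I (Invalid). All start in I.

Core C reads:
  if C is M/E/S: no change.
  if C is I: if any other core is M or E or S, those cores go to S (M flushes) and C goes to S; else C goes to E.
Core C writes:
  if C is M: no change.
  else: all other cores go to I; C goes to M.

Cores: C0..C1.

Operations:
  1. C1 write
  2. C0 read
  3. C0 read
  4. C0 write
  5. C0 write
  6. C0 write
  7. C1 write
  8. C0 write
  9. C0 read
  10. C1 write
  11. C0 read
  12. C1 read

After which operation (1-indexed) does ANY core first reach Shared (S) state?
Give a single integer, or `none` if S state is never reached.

Op 1: C1 write [C1 write: invalidate none -> C1=M] -> [I,M]
Op 2: C0 read [C0 read from I: others=['C1=M'] -> C0=S, others downsized to S] -> [S,S]
  -> First S state at op 2; remaining ops need not be traced.

Answer: 2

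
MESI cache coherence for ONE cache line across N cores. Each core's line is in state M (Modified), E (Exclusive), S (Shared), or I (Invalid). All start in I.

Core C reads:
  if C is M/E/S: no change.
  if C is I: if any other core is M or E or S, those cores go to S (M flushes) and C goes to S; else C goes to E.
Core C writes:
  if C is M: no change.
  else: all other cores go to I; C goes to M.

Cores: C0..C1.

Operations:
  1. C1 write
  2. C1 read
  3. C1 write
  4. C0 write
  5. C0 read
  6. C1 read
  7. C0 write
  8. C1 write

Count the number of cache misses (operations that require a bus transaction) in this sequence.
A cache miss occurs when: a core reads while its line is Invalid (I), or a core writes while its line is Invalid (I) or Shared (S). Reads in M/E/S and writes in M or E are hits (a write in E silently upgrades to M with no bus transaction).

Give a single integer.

Answer: 5

Derivation:
Op 1: C1 write [C1 write: invalidate none -> C1=M] -> [I,M] [MISS #1: write from I]
Op 2: C1 read [C1 read: already in M, no change] -> [I,M] [hit: read from M]
Op 3: C1 write [C1 write: already M (modified), no change] -> [I,M] [hit: write from M]
Op 4: C0 write [C0 write: invalidate ['C1=M'] -> C0=M] -> [M,I] [MISS #2: write from I]
Op 5: C0 read [C0 read: already in M, no change] -> [M,I] [hit: read from M]
Op 6: C1 read [C1 read from I: others=['C0=M'] -> C1=S, others downsized to S] -> [S,S] [MISS #3: read from I]
Op 7: C0 write [C0 write: invalidate ['C1=S'] -> C0=M] -> [M,I] [MISS #4: write from S]
Op 8: C1 write [C1 write: invalidate ['C0=M'] -> C1=M] -> [I,M] [MISS #5: write from I]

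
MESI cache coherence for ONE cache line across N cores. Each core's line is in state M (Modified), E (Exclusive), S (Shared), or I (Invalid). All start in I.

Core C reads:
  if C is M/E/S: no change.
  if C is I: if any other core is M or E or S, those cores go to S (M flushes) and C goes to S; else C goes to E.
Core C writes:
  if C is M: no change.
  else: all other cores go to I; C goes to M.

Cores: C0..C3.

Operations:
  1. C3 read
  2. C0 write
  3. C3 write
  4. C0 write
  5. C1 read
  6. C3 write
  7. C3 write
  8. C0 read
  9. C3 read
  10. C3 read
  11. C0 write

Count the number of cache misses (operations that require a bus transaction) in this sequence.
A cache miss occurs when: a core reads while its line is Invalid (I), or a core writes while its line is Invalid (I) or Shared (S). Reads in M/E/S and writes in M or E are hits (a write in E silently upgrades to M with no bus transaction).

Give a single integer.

Op 1: C3 read [C3 read from I: no other sharers -> C3=E (exclusive)] -> [I,I,I,E] [MISS #1: read from I]
Op 2: C0 write [C0 write: invalidate ['C3=E'] -> C0=M] -> [M,I,I,I] [MISS #2: write from I]
Op 3: C3 write [C3 write: invalidate ['C0=M'] -> C3=M] -> [I,I,I,M] [MISS #3: write from I]
Op 4: C0 write [C0 write: invalidate ['C3=M'] -> C0=M] -> [M,I,I,I] [MISS #4: write from I]
Op 5: C1 read [C1 read from I: others=['C0=M'] -> C1=S, others downsized to S] -> [S,S,I,I] [MISS #5: read from I]
Op 6: C3 write [C3 write: invalidate ['C0=S', 'C1=S'] -> C3=M] -> [I,I,I,M] [MISS #6: write from I]
Op 7: C3 write [C3 write: already M (modified), no change] -> [I,I,I,M] [hit: write from M]
Op 8: C0 read [C0 read from I: others=['C3=M'] -> C0=S, others downsized to S] -> [S,I,I,S] [MISS #7: read from I]
Op 9: C3 read [C3 read: already in S, no change] -> [S,I,I,S] [hit: read from S]
Op 10: C3 read [C3 read: already in S, no change] -> [S,I,I,S] [hit: read from S]
Op 11: C0 write [C0 write: invalidate ['C3=S'] -> C0=M] -> [M,I,I,I] [MISS #8: write from S]

Answer: 8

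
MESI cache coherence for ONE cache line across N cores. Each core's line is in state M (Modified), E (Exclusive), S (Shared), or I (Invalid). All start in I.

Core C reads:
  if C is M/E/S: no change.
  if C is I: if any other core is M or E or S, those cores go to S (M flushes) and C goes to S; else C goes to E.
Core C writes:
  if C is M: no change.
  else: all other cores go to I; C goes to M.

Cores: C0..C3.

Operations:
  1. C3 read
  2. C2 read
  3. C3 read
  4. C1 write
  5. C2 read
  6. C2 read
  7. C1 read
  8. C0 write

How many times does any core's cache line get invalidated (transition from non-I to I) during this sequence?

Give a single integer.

Op 1: C3 read [C3 read from I: no other sharers -> C3=E (exclusive)] -> [I,I,I,E] (invalidations this op: 0; running total: 0)
Op 2: C2 read [C2 read from I: others=['C3=E'] -> C2=S, others downsized to S] -> [I,I,S,S] (invalidations this op: 0; running total: 0)
Op 3: C3 read [C3 read: already in S, no change] -> [I,I,S,S] (invalidations this op: 0; running total: 0)
Op 4: C1 write [C1 write: invalidate ['C2=S', 'C3=S'] -> C1=M] -> [I,M,I,I] (invalidations this op: 2; running total: 2)
Op 5: C2 read [C2 read from I: others=['C1=M'] -> C2=S, others downsized to S] -> [I,S,S,I] (invalidations this op: 0; running total: 2)
Op 6: C2 read [C2 read: already in S, no change] -> [I,S,S,I] (invalidations this op: 0; running total: 2)
Op 7: C1 read [C1 read: already in S, no change] -> [I,S,S,I] (invalidations this op: 0; running total: 2)
Op 8: C0 write [C0 write: invalidate ['C1=S', 'C2=S'] -> C0=M] -> [M,I,I,I] (invalidations this op: 2; running total: 4)

Answer: 4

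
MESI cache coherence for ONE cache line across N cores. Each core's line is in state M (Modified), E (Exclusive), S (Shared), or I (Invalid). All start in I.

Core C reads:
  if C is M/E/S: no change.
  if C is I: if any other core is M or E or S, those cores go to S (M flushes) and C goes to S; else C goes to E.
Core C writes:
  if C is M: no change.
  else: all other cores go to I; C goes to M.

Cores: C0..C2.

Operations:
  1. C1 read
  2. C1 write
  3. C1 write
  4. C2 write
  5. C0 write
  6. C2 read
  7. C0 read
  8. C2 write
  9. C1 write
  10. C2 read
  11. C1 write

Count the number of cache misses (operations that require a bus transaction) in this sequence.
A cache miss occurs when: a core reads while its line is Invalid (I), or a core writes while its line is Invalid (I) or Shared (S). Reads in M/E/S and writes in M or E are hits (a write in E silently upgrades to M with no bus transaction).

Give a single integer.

Op 1: C1 read [C1 read from I: no other sharers -> C1=E (exclusive)] -> [I,E,I] [MISS #1: read from I]
Op 2: C1 write [C1 write: invalidate none -> C1=M] -> [I,M,I] [hit: write from E is a silent E->M upgrade, no bus transaction]
Op 3: C1 write [C1 write: already M (modified), no change] -> [I,M,I] [hit: write from M]
Op 4: C2 write [C2 write: invalidate ['C1=M'] -> C2=M] -> [I,I,M] [MISS #2: write from I]
Op 5: C0 write [C0 write: invalidate ['C2=M'] -> C0=M] -> [M,I,I] [MISS #3: write from I]
Op 6: C2 read [C2 read from I: others=['C0=M'] -> C2=S, others downsized to S] -> [S,I,S] [MISS #4: read from I]
Op 7: C0 read [C0 read: already in S, no change] -> [S,I,S] [hit: read from S]
Op 8: C2 write [C2 write: invalidate ['C0=S'] -> C2=M] -> [I,I,M] [MISS #5: write from S]
Op 9: C1 write [C1 write: invalidate ['C2=M'] -> C1=M] -> [I,M,I] [MISS #6: write from I]
Op 10: C2 read [C2 read from I: others=['C1=M'] -> C2=S, others downsized to S] -> [I,S,S] [MISS #7: read from I]
Op 11: C1 write [C1 write: invalidate ['C2=S'] -> C1=M] -> [I,M,I] [MISS #8: write from S]

Answer: 8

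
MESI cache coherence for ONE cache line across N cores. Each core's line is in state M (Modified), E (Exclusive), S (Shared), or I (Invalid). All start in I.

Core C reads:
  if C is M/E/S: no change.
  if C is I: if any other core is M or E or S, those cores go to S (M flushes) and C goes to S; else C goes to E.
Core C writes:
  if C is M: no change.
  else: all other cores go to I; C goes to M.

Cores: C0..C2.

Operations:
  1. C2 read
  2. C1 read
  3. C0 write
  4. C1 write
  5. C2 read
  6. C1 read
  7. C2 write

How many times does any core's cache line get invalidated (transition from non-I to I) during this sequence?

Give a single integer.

Answer: 4

Derivation:
Op 1: C2 read [C2 read from I: no other sharers -> C2=E (exclusive)] -> [I,I,E] (invalidations this op: 0; running total: 0)
Op 2: C1 read [C1 read from I: others=['C2=E'] -> C1=S, others downsized to S] -> [I,S,S] (invalidations this op: 0; running total: 0)
Op 3: C0 write [C0 write: invalidate ['C1=S', 'C2=S'] -> C0=M] -> [M,I,I] (invalidations this op: 2; running total: 2)
Op 4: C1 write [C1 write: invalidate ['C0=M'] -> C1=M] -> [I,M,I] (invalidations this op: 1; running total: 3)
Op 5: C2 read [C2 read from I: others=['C1=M'] -> C2=S, others downsized to S] -> [I,S,S] (invalidations this op: 0; running total: 3)
Op 6: C1 read [C1 read: already in S, no change] -> [I,S,S] (invalidations this op: 0; running total: 3)
Op 7: C2 write [C2 write: invalidate ['C1=S'] -> C2=M] -> [I,I,M] (invalidations this op: 1; running total: 4)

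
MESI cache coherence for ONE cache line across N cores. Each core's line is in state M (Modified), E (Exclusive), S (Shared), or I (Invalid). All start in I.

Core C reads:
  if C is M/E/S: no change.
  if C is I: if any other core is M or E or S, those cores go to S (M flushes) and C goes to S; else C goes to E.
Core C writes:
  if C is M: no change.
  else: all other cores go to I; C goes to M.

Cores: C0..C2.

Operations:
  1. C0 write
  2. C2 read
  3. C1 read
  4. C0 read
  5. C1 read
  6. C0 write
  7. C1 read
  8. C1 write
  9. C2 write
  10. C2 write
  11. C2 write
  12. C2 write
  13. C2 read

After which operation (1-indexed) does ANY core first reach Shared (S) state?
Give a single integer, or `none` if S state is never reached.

Answer: 2

Derivation:
Op 1: C0 write [C0 write: invalidate none -> C0=M] -> [M,I,I]
Op 2: C2 read [C2 read from I: others=['C0=M'] -> C2=S, others downsized to S] -> [S,I,S]
  -> First S state at op 2; remaining ops need not be traced.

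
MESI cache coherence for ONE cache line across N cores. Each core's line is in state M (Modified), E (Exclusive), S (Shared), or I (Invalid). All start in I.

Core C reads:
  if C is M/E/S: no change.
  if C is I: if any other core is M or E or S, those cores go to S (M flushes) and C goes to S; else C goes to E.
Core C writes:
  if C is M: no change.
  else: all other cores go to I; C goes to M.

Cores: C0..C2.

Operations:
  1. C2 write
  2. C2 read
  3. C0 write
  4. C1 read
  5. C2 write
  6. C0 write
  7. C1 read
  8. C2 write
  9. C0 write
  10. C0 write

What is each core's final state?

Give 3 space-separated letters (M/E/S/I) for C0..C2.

Answer: M I I

Derivation:
Op 1: C2 write [C2 write: invalidate none -> C2=M] -> [I,I,M]
Op 2: C2 read [C2 read: already in M, no change] -> [I,I,M]
Op 3: C0 write [C0 write: invalidate ['C2=M'] -> C0=M] -> [M,I,I]
Op 4: C1 read [C1 read from I: others=['C0=M'] -> C1=S, others downsized to S] -> [S,S,I]
Op 5: C2 write [C2 write: invalidate ['C0=S', 'C1=S'] -> C2=M] -> [I,I,M]
Op 6: C0 write [C0 write: invalidate ['C2=M'] -> C0=M] -> [M,I,I]
Op 7: C1 read [C1 read from I: others=['C0=M'] -> C1=S, others downsized to S] -> [S,S,I]
Op 8: C2 write [C2 write: invalidate ['C0=S', 'C1=S'] -> C2=M] -> [I,I,M]
Op 9: C0 write [C0 write: invalidate ['C2=M'] -> C0=M] -> [M,I,I]
Op 10: C0 write [C0 write: already M (modified), no change] -> [M,I,I]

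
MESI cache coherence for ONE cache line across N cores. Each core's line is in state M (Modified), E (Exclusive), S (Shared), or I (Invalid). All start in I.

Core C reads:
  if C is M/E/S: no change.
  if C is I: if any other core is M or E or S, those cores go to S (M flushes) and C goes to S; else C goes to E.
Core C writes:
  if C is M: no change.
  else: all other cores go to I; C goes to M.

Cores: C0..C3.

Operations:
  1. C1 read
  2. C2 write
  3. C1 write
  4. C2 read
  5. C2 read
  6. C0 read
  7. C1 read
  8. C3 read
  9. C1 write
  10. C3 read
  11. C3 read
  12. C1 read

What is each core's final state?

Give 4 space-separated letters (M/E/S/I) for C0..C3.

Answer: I S I S

Derivation:
Op 1: C1 read [C1 read from I: no other sharers -> C1=E (exclusive)] -> [I,E,I,I]
Op 2: C2 write [C2 write: invalidate ['C1=E'] -> C2=M] -> [I,I,M,I]
Op 3: C1 write [C1 write: invalidate ['C2=M'] -> C1=M] -> [I,M,I,I]
Op 4: C2 read [C2 read from I: others=['C1=M'] -> C2=S, others downsized to S] -> [I,S,S,I]
Op 5: C2 read [C2 read: already in S, no change] -> [I,S,S,I]
Op 6: C0 read [C0 read from I: others=['C1=S', 'C2=S'] -> C0=S, others downsized to S] -> [S,S,S,I]
Op 7: C1 read [C1 read: already in S, no change] -> [S,S,S,I]
Op 8: C3 read [C3 read from I: others=['C0=S', 'C1=S', 'C2=S'] -> C3=S, others downsized to S] -> [S,S,S,S]
Op 9: C1 write [C1 write: invalidate ['C0=S', 'C2=S', 'C3=S'] -> C1=M] -> [I,M,I,I]
Op 10: C3 read [C3 read from I: others=['C1=M'] -> C3=S, others downsized to S] -> [I,S,I,S]
Op 11: C3 read [C3 read: already in S, no change] -> [I,S,I,S]
Op 12: C1 read [C1 read: already in S, no change] -> [I,S,I,S]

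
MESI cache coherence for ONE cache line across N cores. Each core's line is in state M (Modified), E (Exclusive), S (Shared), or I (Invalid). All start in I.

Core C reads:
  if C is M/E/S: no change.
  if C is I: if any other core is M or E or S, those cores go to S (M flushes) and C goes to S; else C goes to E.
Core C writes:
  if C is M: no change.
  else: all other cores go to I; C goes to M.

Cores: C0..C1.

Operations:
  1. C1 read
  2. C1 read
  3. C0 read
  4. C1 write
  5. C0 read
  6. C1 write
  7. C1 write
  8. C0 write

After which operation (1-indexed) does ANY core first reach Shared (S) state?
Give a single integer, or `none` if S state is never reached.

Answer: 3

Derivation:
Op 1: C1 read [C1 read from I: no other sharers -> C1=E (exclusive)] -> [I,E]
Op 2: C1 read [C1 read: already in E, no change] -> [I,E]
Op 3: C0 read [C0 read from I: others=['C1=E'] -> C0=S, others downsized to S] -> [S,S]
  -> First S state at op 3; remaining ops need not be traced.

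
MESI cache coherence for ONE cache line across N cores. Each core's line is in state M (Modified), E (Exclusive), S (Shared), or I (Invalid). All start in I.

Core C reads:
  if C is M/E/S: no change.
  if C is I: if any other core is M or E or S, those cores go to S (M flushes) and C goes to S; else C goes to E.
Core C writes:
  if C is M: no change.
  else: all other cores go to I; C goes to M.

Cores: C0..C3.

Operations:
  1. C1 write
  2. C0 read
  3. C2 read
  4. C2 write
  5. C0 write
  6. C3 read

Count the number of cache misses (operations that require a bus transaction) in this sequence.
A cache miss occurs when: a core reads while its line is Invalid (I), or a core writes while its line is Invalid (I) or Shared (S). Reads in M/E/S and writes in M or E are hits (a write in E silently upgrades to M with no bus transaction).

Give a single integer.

Answer: 6

Derivation:
Op 1: C1 write [C1 write: invalidate none -> C1=M] -> [I,M,I,I] [MISS #1: write from I]
Op 2: C0 read [C0 read from I: others=['C1=M'] -> C0=S, others downsized to S] -> [S,S,I,I] [MISS #2: read from I]
Op 3: C2 read [C2 read from I: others=['C0=S', 'C1=S'] -> C2=S, others downsized to S] -> [S,S,S,I] [MISS #3: read from I]
Op 4: C2 write [C2 write: invalidate ['C0=S', 'C1=S'] -> C2=M] -> [I,I,M,I] [MISS #4: write from S]
Op 5: C0 write [C0 write: invalidate ['C2=M'] -> C0=M] -> [M,I,I,I] [MISS #5: write from I]
Op 6: C3 read [C3 read from I: others=['C0=M'] -> C3=S, others downsized to S] -> [S,I,I,S] [MISS #6: read from I]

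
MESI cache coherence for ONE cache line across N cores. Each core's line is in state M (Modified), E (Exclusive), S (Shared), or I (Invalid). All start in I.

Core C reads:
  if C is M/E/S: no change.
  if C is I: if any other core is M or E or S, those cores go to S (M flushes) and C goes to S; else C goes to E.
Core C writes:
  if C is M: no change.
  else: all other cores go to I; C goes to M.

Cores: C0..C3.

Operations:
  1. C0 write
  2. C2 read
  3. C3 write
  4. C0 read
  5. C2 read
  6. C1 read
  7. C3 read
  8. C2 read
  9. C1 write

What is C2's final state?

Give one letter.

Answer: I

Derivation:
Op 1: C0 write [C0 write: invalidate none -> C0=M] -> [M,I,I,I]
Op 2: C2 read [C2 read from I: others=['C0=M'] -> C2=S, others downsized to S] -> [S,I,S,I]
Op 3: C3 write [C3 write: invalidate ['C0=S', 'C2=S'] -> C3=M] -> [I,I,I,M]
Op 4: C0 read [C0 read from I: others=['C3=M'] -> C0=S, others downsized to S] -> [S,I,I,S]
Op 5: C2 read [C2 read from I: others=['C0=S', 'C3=S'] -> C2=S, others downsized to S] -> [S,I,S,S]
Op 6: C1 read [C1 read from I: others=['C0=S', 'C2=S', 'C3=S'] -> C1=S, others downsized to S] -> [S,S,S,S]
Op 7: C3 read [C3 read: already in S, no change] -> [S,S,S,S]
Op 8: C2 read [C2 read: already in S, no change] -> [S,S,S,S]
Op 9: C1 write [C1 write: invalidate ['C0=S', 'C2=S', 'C3=S'] -> C1=M] -> [I,M,I,I]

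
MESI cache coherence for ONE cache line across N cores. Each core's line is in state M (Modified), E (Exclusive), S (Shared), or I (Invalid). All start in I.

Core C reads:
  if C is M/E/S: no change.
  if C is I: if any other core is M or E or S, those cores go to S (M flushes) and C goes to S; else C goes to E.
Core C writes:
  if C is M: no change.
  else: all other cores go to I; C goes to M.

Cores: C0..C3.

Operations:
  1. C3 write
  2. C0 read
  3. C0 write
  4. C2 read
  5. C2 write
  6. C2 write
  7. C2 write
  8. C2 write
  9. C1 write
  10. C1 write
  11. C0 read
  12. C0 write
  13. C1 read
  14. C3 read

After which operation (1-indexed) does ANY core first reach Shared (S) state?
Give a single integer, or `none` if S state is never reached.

Op 1: C3 write [C3 write: invalidate none -> C3=M] -> [I,I,I,M]
Op 2: C0 read [C0 read from I: others=['C3=M'] -> C0=S, others downsized to S] -> [S,I,I,S]
  -> First S state at op 2; remaining ops need not be traced.

Answer: 2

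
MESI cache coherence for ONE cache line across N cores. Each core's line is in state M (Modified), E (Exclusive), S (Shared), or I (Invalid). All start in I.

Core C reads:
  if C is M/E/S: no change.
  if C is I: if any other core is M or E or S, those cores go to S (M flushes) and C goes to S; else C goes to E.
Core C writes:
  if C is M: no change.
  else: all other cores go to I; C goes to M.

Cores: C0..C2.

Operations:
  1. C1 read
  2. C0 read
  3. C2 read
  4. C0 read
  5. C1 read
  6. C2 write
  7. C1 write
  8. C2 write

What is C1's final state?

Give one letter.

Op 1: C1 read [C1 read from I: no other sharers -> C1=E (exclusive)] -> [I,E,I]
Op 2: C0 read [C0 read from I: others=['C1=E'] -> C0=S, others downsized to S] -> [S,S,I]
Op 3: C2 read [C2 read from I: others=['C0=S', 'C1=S'] -> C2=S, others downsized to S] -> [S,S,S]
Op 4: C0 read [C0 read: already in S, no change] -> [S,S,S]
Op 5: C1 read [C1 read: already in S, no change] -> [S,S,S]
Op 6: C2 write [C2 write: invalidate ['C0=S', 'C1=S'] -> C2=M] -> [I,I,M]
Op 7: C1 write [C1 write: invalidate ['C2=M'] -> C1=M] -> [I,M,I]
Op 8: C2 write [C2 write: invalidate ['C1=M'] -> C2=M] -> [I,I,M]

Answer: I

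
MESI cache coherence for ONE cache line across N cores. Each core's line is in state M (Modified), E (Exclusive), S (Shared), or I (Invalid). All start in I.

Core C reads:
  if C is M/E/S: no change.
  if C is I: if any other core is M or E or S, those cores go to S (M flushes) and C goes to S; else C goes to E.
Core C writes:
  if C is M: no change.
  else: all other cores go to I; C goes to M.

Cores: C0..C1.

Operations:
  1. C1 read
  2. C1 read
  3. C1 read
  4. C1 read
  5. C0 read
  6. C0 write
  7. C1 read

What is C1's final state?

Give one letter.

Answer: S

Derivation:
Op 1: C1 read [C1 read from I: no other sharers -> C1=E (exclusive)] -> [I,E]
Op 2: C1 read [C1 read: already in E, no change] -> [I,E]
Op 3: C1 read [C1 read: already in E, no change] -> [I,E]
Op 4: C1 read [C1 read: already in E, no change] -> [I,E]
Op 5: C0 read [C0 read from I: others=['C1=E'] -> C0=S, others downsized to S] -> [S,S]
Op 6: C0 write [C0 write: invalidate ['C1=S'] -> C0=M] -> [M,I]
Op 7: C1 read [C1 read from I: others=['C0=M'] -> C1=S, others downsized to S] -> [S,S]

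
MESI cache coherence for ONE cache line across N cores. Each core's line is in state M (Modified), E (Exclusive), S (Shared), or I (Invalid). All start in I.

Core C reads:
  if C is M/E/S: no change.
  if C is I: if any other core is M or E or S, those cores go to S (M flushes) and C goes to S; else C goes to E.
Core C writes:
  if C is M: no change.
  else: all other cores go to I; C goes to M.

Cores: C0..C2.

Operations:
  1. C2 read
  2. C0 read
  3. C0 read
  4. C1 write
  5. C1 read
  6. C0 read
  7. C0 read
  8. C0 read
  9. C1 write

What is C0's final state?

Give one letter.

Op 1: C2 read [C2 read from I: no other sharers -> C2=E (exclusive)] -> [I,I,E]
Op 2: C0 read [C0 read from I: others=['C2=E'] -> C0=S, others downsized to S] -> [S,I,S]
Op 3: C0 read [C0 read: already in S, no change] -> [S,I,S]
Op 4: C1 write [C1 write: invalidate ['C0=S', 'C2=S'] -> C1=M] -> [I,M,I]
Op 5: C1 read [C1 read: already in M, no change] -> [I,M,I]
Op 6: C0 read [C0 read from I: others=['C1=M'] -> C0=S, others downsized to S] -> [S,S,I]
Op 7: C0 read [C0 read: already in S, no change] -> [S,S,I]
Op 8: C0 read [C0 read: already in S, no change] -> [S,S,I]
Op 9: C1 write [C1 write: invalidate ['C0=S'] -> C1=M] -> [I,M,I]

Answer: I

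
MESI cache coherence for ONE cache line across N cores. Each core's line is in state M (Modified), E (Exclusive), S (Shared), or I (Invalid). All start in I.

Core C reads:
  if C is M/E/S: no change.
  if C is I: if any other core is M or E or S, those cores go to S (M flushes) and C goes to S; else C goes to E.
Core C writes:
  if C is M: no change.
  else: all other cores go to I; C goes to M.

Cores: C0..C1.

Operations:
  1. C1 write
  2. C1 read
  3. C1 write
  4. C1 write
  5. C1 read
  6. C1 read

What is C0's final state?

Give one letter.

Answer: I

Derivation:
Op 1: C1 write [C1 write: invalidate none -> C1=M] -> [I,M]
Op 2: C1 read [C1 read: already in M, no change] -> [I,M]
Op 3: C1 write [C1 write: already M (modified), no change] -> [I,M]
Op 4: C1 write [C1 write: already M (modified), no change] -> [I,M]
Op 5: C1 read [C1 read: already in M, no change] -> [I,M]
Op 6: C1 read [C1 read: already in M, no change] -> [I,M]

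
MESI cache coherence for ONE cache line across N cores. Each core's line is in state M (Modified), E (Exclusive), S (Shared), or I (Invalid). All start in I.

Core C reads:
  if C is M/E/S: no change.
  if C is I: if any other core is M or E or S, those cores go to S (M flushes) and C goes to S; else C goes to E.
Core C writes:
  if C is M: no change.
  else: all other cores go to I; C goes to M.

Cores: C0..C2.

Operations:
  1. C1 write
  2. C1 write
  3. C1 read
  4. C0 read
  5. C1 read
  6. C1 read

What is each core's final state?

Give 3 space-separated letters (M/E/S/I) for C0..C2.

Answer: S S I

Derivation:
Op 1: C1 write [C1 write: invalidate none -> C1=M] -> [I,M,I]
Op 2: C1 write [C1 write: already M (modified), no change] -> [I,M,I]
Op 3: C1 read [C1 read: already in M, no change] -> [I,M,I]
Op 4: C0 read [C0 read from I: others=['C1=M'] -> C0=S, others downsized to S] -> [S,S,I]
Op 5: C1 read [C1 read: already in S, no change] -> [S,S,I]
Op 6: C1 read [C1 read: already in S, no change] -> [S,S,I]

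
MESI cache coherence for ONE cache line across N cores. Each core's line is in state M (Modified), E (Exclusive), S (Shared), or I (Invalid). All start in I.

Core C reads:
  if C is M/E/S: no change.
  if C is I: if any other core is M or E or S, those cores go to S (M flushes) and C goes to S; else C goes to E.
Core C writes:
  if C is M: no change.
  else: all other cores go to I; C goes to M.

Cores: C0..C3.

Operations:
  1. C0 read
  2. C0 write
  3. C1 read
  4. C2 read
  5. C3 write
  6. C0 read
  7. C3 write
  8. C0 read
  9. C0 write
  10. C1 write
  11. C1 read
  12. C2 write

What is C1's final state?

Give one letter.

Op 1: C0 read [C0 read from I: no other sharers -> C0=E (exclusive)] -> [E,I,I,I]
Op 2: C0 write [C0 write: invalidate none -> C0=M] -> [M,I,I,I]
Op 3: C1 read [C1 read from I: others=['C0=M'] -> C1=S, others downsized to S] -> [S,S,I,I]
Op 4: C2 read [C2 read from I: others=['C0=S', 'C1=S'] -> C2=S, others downsized to S] -> [S,S,S,I]
Op 5: C3 write [C3 write: invalidate ['C0=S', 'C1=S', 'C2=S'] -> C3=M] -> [I,I,I,M]
Op 6: C0 read [C0 read from I: others=['C3=M'] -> C0=S, others downsized to S] -> [S,I,I,S]
Op 7: C3 write [C3 write: invalidate ['C0=S'] -> C3=M] -> [I,I,I,M]
Op 8: C0 read [C0 read from I: others=['C3=M'] -> C0=S, others downsized to S] -> [S,I,I,S]
Op 9: C0 write [C0 write: invalidate ['C3=S'] -> C0=M] -> [M,I,I,I]
Op 10: C1 write [C1 write: invalidate ['C0=M'] -> C1=M] -> [I,M,I,I]
Op 11: C1 read [C1 read: already in M, no change] -> [I,M,I,I]
Op 12: C2 write [C2 write: invalidate ['C1=M'] -> C2=M] -> [I,I,M,I]

Answer: I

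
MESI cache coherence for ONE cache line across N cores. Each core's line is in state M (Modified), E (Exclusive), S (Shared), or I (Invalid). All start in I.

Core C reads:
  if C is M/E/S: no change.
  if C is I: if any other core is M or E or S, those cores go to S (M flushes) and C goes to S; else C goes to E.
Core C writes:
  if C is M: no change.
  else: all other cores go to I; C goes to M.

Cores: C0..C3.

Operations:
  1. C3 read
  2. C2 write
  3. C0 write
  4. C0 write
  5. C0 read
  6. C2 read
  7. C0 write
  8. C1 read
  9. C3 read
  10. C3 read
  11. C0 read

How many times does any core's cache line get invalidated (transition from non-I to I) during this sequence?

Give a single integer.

Answer: 3

Derivation:
Op 1: C3 read [C3 read from I: no other sharers -> C3=E (exclusive)] -> [I,I,I,E] (invalidations this op: 0; running total: 0)
Op 2: C2 write [C2 write: invalidate ['C3=E'] -> C2=M] -> [I,I,M,I] (invalidations this op: 1; running total: 1)
Op 3: C0 write [C0 write: invalidate ['C2=M'] -> C0=M] -> [M,I,I,I] (invalidations this op: 1; running total: 2)
Op 4: C0 write [C0 write: already M (modified), no change] -> [M,I,I,I] (invalidations this op: 0; running total: 2)
Op 5: C0 read [C0 read: already in M, no change] -> [M,I,I,I] (invalidations this op: 0; running total: 2)
Op 6: C2 read [C2 read from I: others=['C0=M'] -> C2=S, others downsized to S] -> [S,I,S,I] (invalidations this op: 0; running total: 2)
Op 7: C0 write [C0 write: invalidate ['C2=S'] -> C0=M] -> [M,I,I,I] (invalidations this op: 1; running total: 3)
Op 8: C1 read [C1 read from I: others=['C0=M'] -> C1=S, others downsized to S] -> [S,S,I,I] (invalidations this op: 0; running total: 3)
Op 9: C3 read [C3 read from I: others=['C0=S', 'C1=S'] -> C3=S, others downsized to S] -> [S,S,I,S] (invalidations this op: 0; running total: 3)
Op 10: C3 read [C3 read: already in S, no change] -> [S,S,I,S] (invalidations this op: 0; running total: 3)
Op 11: C0 read [C0 read: already in S, no change] -> [S,S,I,S] (invalidations this op: 0; running total: 3)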